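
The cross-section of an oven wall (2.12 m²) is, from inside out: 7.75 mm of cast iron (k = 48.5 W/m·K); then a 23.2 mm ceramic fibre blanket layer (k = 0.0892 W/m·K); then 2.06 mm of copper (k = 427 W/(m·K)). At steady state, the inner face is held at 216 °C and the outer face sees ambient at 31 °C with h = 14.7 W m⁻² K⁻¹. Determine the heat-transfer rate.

Resistance network (inner→outer):
  R_cast iron = L/(kA) = 0.00775/(48.5·2.12) = 7.537×10^-5 K/W
  R_ceramic fibre blanket = L/(kA) = 0.0232/(0.0892·2.12) = 0.1227 K/W
  R_copper = L/(kA) = 0.00206/(427·2.12) = 2.276×10^-6 K/W
  R_conv,out = 1/(hA) = 1/(14.7·2.12) = 0.03209 K/W
ΣR = 7.537×10^-5 + 0.1227 + 2.276×10^-6 + 0.03209 = 0.1549 K/W
Q = ΔT/ΣR = (216 °C − 31 °C)/0.1549 = 1190 W

Q = 1190 W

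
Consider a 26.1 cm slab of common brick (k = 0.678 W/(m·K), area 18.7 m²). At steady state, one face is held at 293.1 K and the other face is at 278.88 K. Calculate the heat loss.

Q = 691 W

Q = kA·ΔT/L = 0.678 × 18.7 × |293.1 K − 278.88 K| / 0.261 = 691 W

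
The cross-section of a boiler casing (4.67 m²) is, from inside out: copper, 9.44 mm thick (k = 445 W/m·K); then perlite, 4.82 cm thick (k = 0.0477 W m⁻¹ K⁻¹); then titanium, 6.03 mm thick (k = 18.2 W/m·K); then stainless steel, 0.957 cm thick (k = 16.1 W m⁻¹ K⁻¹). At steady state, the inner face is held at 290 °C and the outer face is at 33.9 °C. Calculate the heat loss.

Resistance network (inner→outer):
  R_copper = L/(kA) = 0.00944/(445·4.67) = 4.543×10^-6 K/W
  R_perlite = L/(kA) = 0.0482/(0.0477·4.67) = 0.2164 K/W
  R_titanium = L/(kA) = 0.00603/(18.2·4.67) = 7.095×10^-5 K/W
  R_stainless steel = L/(kA) = 0.00957/(16.1·4.67) = 1.273×10^-4 K/W
ΣR = 4.543×10^-6 + 0.2164 + 7.095×10^-5 + 1.273×10^-4 = 0.2166 K/W
Q = ΔT/ΣR = (290 °C − 33.9 °C)/0.2166 = 1180 W

Q = 1180 W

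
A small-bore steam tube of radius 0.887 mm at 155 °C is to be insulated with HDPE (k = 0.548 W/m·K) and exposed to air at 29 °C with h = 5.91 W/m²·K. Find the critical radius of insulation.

r_cr = 9.27 cm

For a cylinder, r_cr = k_ins/h = 0.548/5.91 = 0.0927 m = 9.27 cm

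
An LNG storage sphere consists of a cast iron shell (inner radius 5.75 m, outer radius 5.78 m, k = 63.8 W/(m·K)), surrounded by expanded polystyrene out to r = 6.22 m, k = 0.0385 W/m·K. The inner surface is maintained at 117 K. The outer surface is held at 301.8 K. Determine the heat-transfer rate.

Q = 7.30 kW

Treat each layer as a resistance in series:
  R_cast iron = (1/5.75 − 1/5.78)/(4πk) = 9.027×10^-4/(4π·63.8) = 1.126×10^-6 K/W
  R_expanded polystyrene = (1/5.78 − 1/6.22)/(4πk) = 0.01224/(4π·0.0385) = 0.02530 K/W
ΣR = 1.126×10^-6 + 0.02530 = 0.02530 K/W
Q = ΔT/ΣR = (117 K − 301.8 K)/0.02530 = -7300 W
(Negative Q ⇒ heat flows inward; heat gain = 7300 W.)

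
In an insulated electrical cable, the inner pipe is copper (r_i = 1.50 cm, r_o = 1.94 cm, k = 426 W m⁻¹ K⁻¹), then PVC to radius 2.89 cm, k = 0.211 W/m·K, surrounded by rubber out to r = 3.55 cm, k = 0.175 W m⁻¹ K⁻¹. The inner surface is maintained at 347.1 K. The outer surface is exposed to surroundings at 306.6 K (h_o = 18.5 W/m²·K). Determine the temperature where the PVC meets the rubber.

T = 330.4 K

Treat each layer as a resistance in series:
  R'_copper = ln(0.0194/0.0150)/(2πk) = 0.2572/(2π·426) = 9.610×10^-5 m·K/W
  R'_PVC = ln(0.0289/0.0194)/(2πk) = 0.3986/(2π·0.211) = 0.3006 m·K/W
  R'_rubber = ln(0.0355/0.0289)/(2πk) = 0.2057/(2π·0.175) = 0.1871 m·K/W
  R'_conv,out = 1/(2πr h) = 1/(2π·0.0355·18.5) = 0.2423 m·K/W
ΣR = 9.610×10^-5 + 0.3006 + 0.1871 + 0.2423 = 0.7301 m·K/W
Q' = ΔT/ΣR = (347.1 K − 306.6 K)/0.7301 = 55.47 W/m
From the inner boundary to the PVC/rubber interface, ΣR_partial = 0.3007 m·K/W.
T_interface = T_in − Q'·ΣR_partial = 347.1 K − (55.47)(0.3007) = 330.4 K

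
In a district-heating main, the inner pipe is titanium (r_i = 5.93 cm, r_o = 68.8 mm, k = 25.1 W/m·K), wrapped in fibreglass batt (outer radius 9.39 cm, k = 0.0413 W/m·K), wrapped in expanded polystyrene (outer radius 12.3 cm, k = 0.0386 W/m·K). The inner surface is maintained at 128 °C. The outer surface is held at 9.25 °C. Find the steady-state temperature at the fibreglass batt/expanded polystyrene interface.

T = 66.4 °C

Series thermal resistances, inner to outer:
  R'_titanium = ln(0.0688/0.0593)/(2πk) = 0.1486/(2π·25.1) = 9.422×10^-4 m·K/W
  R'_fibreglass batt = ln(0.0939/0.0688)/(2πk) = 0.3110/(2π·0.0413) = 1.199 m·K/W
  R'_expanded polystyrene = ln(0.123/0.0939)/(2πk) = 0.2700/(2π·0.0386) = 1.113 m·K/W
ΣR = 9.422×10^-4 + 1.199 + 1.113 = 2.313 m·K/W
Q' = ΔT/ΣR = (128 °C − 9.25 °C)/2.313 = 51.34 W/m
From the inner boundary to the fibreglass batt/expanded polystyrene interface, ΣR_partial = 1.200 m·K/W.
T_interface = T_in − Q'·ΣR_partial = 128 °C − (51.34)(1.200) = 66.4 °C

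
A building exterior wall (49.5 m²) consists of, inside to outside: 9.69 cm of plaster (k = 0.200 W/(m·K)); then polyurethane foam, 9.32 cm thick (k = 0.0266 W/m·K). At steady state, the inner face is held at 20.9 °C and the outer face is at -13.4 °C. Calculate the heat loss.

Treat each layer as a resistance in series:
  R_plaster = L/(kA) = 0.0969/(0.200·49.5) = 0.009788 K/W
  R_polyurethane foam = L/(kA) = 0.0932/(0.0266·49.5) = 0.07078 K/W
ΣR = 0.009788 + 0.07078 = 0.08057 K/W
Q = ΔT/ΣR = (20.9 °C − -13.4 °C)/0.08057 = 426 W

Q = 426 W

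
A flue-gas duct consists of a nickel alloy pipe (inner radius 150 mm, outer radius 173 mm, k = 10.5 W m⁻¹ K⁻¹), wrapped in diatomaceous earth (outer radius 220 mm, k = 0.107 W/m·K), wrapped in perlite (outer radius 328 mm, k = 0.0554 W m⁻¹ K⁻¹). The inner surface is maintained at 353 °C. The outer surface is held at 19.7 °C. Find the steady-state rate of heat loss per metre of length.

Q' = 221 W/m

Treat each layer as a resistance in series:
  R'_nickel alloy = ln(0.173/0.150)/(2πk) = 0.1427/(2π·10.5) = 0.002162 m·K/W
  R'_diatomaceous earth = ln(0.220/0.173)/(2πk) = 0.2403/(2π·0.107) = 0.3575 m·K/W
  R'_perlite = ln(0.328/0.220)/(2πk) = 0.3994/(2π·0.0554) = 1.147 m·K/W
ΣR = 0.002162 + 0.3575 + 1.147 = 1.507 m·K/W
Q' = ΔT/ΣR = (353 °C − 19.7 °C)/1.507 = 221 W/m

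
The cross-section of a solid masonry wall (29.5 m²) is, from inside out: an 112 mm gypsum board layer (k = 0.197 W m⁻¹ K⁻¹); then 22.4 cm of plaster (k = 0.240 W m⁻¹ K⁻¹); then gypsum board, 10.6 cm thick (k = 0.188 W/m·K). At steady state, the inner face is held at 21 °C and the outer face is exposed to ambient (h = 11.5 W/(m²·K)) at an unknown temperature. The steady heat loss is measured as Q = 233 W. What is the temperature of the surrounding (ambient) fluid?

Series resistances:
  R_gypsum board = L/(kA) = 0.112/(0.197·29.5) = 0.01927 K/W
  R_plaster = L/(kA) = 0.224/(0.240·29.5) = 0.03164 K/W
  R_gypsum board = L/(kA) = 0.106/(0.188·29.5) = 0.01911 K/W
  R_conv,out = 1/(hA) = 1/(11.5·29.5) = 0.002948 K/W
ΣR = 0.07297 K/W
ΔT = Q·ΣR = 233 × 0.07297 = 17.00 K
Heat flows outward, so T_out = T_in − ΔT = 21 − 17.00 = 4.00 °C

T_out = 4.00 °C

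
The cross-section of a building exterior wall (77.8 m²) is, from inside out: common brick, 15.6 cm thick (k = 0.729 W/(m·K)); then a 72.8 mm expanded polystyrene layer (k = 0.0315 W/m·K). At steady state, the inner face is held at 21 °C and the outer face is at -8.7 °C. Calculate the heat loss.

Q = 915 W

Treat each layer as a resistance in series:
  R_common brick = L/(kA) = 0.156/(0.729·77.8) = 0.002751 K/W
  R_expanded polystyrene = L/(kA) = 0.0728/(0.0315·77.8) = 0.02971 K/W
ΣR = 0.002751 + 0.02971 = 0.03246 K/W
Q = ΔT/ΣR = (21 °C − -8.7 °C)/0.03246 = 915 W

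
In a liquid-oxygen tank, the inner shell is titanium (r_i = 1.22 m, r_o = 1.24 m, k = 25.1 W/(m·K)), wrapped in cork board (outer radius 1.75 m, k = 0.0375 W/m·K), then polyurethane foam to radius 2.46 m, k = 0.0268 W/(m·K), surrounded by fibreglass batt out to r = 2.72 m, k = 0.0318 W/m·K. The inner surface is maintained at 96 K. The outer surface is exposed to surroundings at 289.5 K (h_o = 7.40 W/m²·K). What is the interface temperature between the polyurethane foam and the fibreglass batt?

Series thermal resistances, inner to outer:
  R_titanium = (1/1.22 − 1/1.24)/(4πk) = 0.01322/(4π·25.1) = 4.191×10^-5 K/W
  R_cork board = (1/1.24 − 1/1.75)/(4πk) = 0.2350/(4π·0.0375) = 0.4987 K/W
  R_polyurethane foam = (1/1.75 − 1/2.46)/(4πk) = 0.1649/(4π·0.0268) = 0.4897 K/W
  R_fibreglass batt = (1/2.46 − 1/2.72)/(4πk) = 0.03886/(4π·0.0318) = 0.09724 K/W
  R_conv,out = 1/(4πr²h) = 1/(4π·2.72²·7.40) = 0.001454 K/W
ΣR = 4.191×10^-5 + 0.4987 + 0.4897 + 0.09724 + 0.001454 = 1.087 K/W
Q = ΔT/ΣR = (96 K − 289.5 K)/1.087 = -178.0 W
From the inner boundary to the polyurethane foam/fibreglass batt interface, ΣR_partial = 0.9884 K/W.
T_interface = T_in − Q·ΣR_partial = 96 K − (-178.0)(0.9884) = 271.9 K

T = 271.9 K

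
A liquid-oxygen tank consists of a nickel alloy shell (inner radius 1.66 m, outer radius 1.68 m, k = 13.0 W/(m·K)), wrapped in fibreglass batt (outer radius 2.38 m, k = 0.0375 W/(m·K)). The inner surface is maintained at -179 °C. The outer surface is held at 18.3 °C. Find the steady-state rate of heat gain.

Series thermal resistances, inner to outer:
  R_nickel alloy = (1/1.66 − 1/1.68)/(4πk) = 0.007172/(4π·13.0) = 4.390×10^-5 K/W
  R_fibreglass batt = (1/1.68 − 1/2.38)/(4πk) = 0.1751/(4π·0.0375) = 0.3715 K/W
ΣR = 4.390×10^-5 + 0.3715 = 0.3715 K/W
Q = ΔT/ΣR = (-179 °C − 18.3 °C)/0.3715 = -531 W
(Negative Q ⇒ heat flows inward; heat gain = 531 W.)

Q = 531 W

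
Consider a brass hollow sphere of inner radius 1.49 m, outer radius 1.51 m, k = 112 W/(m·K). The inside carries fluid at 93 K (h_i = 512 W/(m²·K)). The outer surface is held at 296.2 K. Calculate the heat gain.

Q = 2660 kW

Series thermal resistances, inner to outer:
  R_conv,in = 1/(4πr²h) = 1/(4π·1.49²·512) = 7.001×10^-5 K/W
  R_brass = (1/1.49 − 1/1.51)/(4πk) = 0.008889/(4π·112) = 6.316×10^-6 K/W
ΣR = 7.001×10^-5 + 6.316×10^-6 = 7.633×10^-5 K/W
Q = ΔT/ΣR = (93 K − 296.2 K)/7.633×10^-5 = -2.66×10^6 W
(Negative Q ⇒ heat flows inward; heat gain = 2.66×10^6 W.)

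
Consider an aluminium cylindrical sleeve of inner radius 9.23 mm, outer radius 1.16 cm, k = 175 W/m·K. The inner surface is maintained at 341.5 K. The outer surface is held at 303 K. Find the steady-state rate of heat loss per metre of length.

Q' = 2πk·ΔT/ln(r₂/r₁) = 2π × 175 × 38.5 / ln(0.0116/0.00923) = 1.85×10^5 W/m

Q' = 1.85×10^5 W/m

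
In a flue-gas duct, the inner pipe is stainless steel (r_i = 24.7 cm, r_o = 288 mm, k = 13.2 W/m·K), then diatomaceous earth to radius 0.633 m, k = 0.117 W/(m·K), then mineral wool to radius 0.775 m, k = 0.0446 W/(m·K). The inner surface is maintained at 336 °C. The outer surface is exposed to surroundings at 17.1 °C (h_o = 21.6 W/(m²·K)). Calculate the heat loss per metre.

Resistance network (inner→outer):
  R'_stainless steel = ln(0.288/0.247)/(2πk) = 0.1536/(2π·13.2) = 0.001852 m·K/W
  R'_diatomaceous earth = ln(0.633/0.288)/(2πk) = 0.7875/(2π·0.117) = 1.071 m·K/W
  R'_mineral wool = ln(0.775/0.633)/(2πk) = 0.2024/(2π·0.0446) = 0.7222 m·K/W
  R'_conv,out = 1/(2πr h) = 1/(2π·0.775·21.6) = 0.009507 m·K/W
ΣR = 0.001852 + 1.071 + 0.7222 + 0.009507 = 1.805 m·K/W
Q' = ΔT/ΣR = (336 °C − 17.1 °C)/1.805 = 177 W/m

Q' = 177 W/m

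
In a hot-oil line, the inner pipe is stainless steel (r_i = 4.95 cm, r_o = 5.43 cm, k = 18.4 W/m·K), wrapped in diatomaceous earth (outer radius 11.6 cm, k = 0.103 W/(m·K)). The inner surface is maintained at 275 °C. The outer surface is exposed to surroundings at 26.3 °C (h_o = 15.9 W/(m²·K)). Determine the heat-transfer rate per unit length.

Q' = 197 W/m

Treat each layer as a resistance in series:
  R'_stainless steel = ln(0.0543/0.0495)/(2πk) = 0.09255/(2π·18.4) = 8.005×10^-4 m·K/W
  R'_diatomaceous earth = ln(0.116/0.0543)/(2πk) = 0.7591/(2π·0.103) = 1.173 m·K/W
  R'_conv,out = 1/(2πr h) = 1/(2π·0.116·15.9) = 0.08629 m·K/W
ΣR = 8.005×10^-4 + 1.173 + 0.08629 = 1.260 m·K/W
Q' = ΔT/ΣR = (275 °C − 26.3 °C)/1.260 = 197 W/m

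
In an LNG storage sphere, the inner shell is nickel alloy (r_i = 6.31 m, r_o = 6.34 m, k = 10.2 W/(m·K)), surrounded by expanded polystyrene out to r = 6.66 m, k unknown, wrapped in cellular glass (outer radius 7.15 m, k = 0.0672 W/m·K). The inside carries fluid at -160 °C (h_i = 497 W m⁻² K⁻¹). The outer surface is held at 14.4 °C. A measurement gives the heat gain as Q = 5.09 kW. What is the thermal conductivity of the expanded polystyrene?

ΣR = ΔT/Q = |-160 − 14.4|/5090 = 0.03426 K/W
Known resistances:
  R_conv,in = 1/(4πr²h) = 1/(4π·6.31²·497) = 4.021×10^-6 K/W
  R_nickel alloy = (1/6.31 − 1/6.34)/(4πk) = 7.499×10^-4/(4π·10.2) = 5.850×10^-6 K/W
  R_cellular glass = (1/6.66 − 1/7.15)/(4πk) = 0.01029/(4π·0.0672) = 0.01219 K/W
R_expanded polystyrene = ΣR − ΣR_known = 0.03426 − 0.01220 = 0.02206 K/W
(1/r₁−1/r₂)/(4πk) = 0.02206 ⇒ k = 0.007579/(4π·0.02206) = 0.0273 W/m·K

k = 0.0273 W/m·K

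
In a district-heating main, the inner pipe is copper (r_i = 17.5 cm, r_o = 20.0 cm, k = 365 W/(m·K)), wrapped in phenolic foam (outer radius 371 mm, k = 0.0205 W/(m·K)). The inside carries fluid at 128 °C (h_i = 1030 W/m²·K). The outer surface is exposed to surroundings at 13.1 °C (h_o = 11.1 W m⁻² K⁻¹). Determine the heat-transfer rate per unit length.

Q' = 23.8 W/m

Treat each layer as a resistance in series:
  R'_conv,in = 1/(2πr h) = 1/(2π·0.175·1030) = 8.830×10^-4 m·K/W
  R'_copper = ln(0.200/0.175)/(2πk) = 0.1335/(2π·365) = 5.823×10^-5 m·K/W
  R'_phenolic foam = ln(0.371/0.200)/(2πk) = 0.6179/(2π·0.0205) = 4.797 m·K/W
  R'_conv,out = 1/(2πr h) = 1/(2π·0.371·11.1) = 0.03865 m·K/W
ΣR = 8.830×10^-4 + 5.823×10^-5 + 4.797 + 0.03865 = 4.837 m·K/W
Q' = ΔT/ΣR = (128 °C − 13.1 °C)/4.837 = 23.8 W/m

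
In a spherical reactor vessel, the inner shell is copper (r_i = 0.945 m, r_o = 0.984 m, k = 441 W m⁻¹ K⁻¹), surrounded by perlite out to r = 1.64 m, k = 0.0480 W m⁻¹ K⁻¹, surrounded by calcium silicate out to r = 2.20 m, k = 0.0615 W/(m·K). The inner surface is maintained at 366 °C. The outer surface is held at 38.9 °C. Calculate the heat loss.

Q = 374 W

Resistance network (inner→outer):
  R_copper = (1/0.945 − 1/0.984)/(4πk) = 0.04194/(4π·441) = 7.568×10^-6 K/W
  R_perlite = (1/0.984 − 1/1.64)/(4πk) = 0.4065/(4π·0.0480) = 0.6739 K/W
  R_calcium silicate = (1/1.64 − 1/2.20)/(4πk) = 0.1552/(4π·0.0615) = 0.2008 K/W
ΣR = 7.568×10^-6 + 0.6739 + 0.2008 = 0.8747 K/W
Q = ΔT/ΣR = (366 °C − 38.9 °C)/0.8747 = 374 W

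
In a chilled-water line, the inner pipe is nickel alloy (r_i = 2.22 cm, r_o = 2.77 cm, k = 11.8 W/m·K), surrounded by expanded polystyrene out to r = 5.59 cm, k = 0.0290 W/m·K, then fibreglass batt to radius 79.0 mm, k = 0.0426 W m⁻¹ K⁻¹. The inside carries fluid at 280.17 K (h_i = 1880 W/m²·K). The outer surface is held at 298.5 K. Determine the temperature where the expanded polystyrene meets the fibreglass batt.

Treat each layer as a resistance in series:
  R'_conv,in = 1/(2πr h) = 1/(2π·0.0222·1880) = 0.003813 m·K/W
  R'_nickel alloy = ln(0.0277/0.0222)/(2πk) = 0.2213/(2π·11.8) = 0.002985 m·K/W
  R'_expanded polystyrene = ln(0.0559/0.0277)/(2πk) = 0.7021/(2π·0.0290) = 3.853 m·K/W
  R'_fibreglass batt = ln(0.0790/0.0559)/(2πk) = 0.3459/(2π·0.0426) = 1.292 m·K/W
ΣR = 0.003813 + 0.002985 + 3.853 + 1.292 = 5.152 m·K/W
Q' = ΔT/ΣR = (280.17 K − 298.5 K)/5.152 = -3.558 W/m
From the inner boundary to the expanded polystyrene/fibreglass batt interface, ΣR_partial = 3.860 m·K/W.
T_interface = T_in − Q'·ΣR_partial = 280.17 K − (-3.558)(3.860) = 293.9 K

T = 293.9 K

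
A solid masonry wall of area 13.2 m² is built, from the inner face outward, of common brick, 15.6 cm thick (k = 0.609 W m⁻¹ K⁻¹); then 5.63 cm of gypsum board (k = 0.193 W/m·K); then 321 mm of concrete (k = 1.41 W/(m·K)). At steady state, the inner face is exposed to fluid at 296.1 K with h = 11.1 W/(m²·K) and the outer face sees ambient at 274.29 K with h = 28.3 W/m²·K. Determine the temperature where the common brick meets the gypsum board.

Series thermal resistances, inner to outer:
  R_conv,in = 1/(hA) = 1/(11.1·13.2) = 0.006825 K/W
  R_common brick = L/(kA) = 0.156/(0.609·13.2) = 0.01941 K/W
  R_gypsum board = L/(kA) = 0.0563/(0.193·13.2) = 0.02210 K/W
  R_concrete = L/(kA) = 0.321/(1.41·13.2) = 0.01725 K/W
  R_conv,out = 1/(hA) = 1/(28.3·13.2) = 0.002677 K/W
ΣR = 0.006825 + 0.01941 + 0.02210 + 0.01725 + 0.002677 = 0.06826 K/W
Q = ΔT/ΣR = (296.1 K − 274.29 K)/0.06826 = 319.5 W
From the inner boundary to the common brick/gypsum board interface, ΣR_partial = 0.02624 K/W.
T_interface = T_in − Q·ΣR_partial = 296.1 K − (319.5)(0.02624) = 287.7 K

T = 287.7 K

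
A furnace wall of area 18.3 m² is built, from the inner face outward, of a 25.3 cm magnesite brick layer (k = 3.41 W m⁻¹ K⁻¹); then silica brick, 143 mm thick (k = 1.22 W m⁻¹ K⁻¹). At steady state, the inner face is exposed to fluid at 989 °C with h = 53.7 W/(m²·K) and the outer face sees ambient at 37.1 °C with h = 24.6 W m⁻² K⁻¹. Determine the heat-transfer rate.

Q = 69.5 kW

Treat each layer as a resistance in series:
  R_conv,in = 1/(hA) = 1/(53.7·18.3) = 0.001018 K/W
  R_magnesite brick = L/(kA) = 0.253/(3.41·18.3) = 0.004054 K/W
  R_silica brick = L/(kA) = 0.143/(1.22·18.3) = 0.006405 K/W
  R_conv,out = 1/(hA) = 1/(24.6·18.3) = 0.002221 K/W
ΣR = 0.001018 + 0.004054 + 0.006405 + 0.002221 = 0.01370 K/W
Q = ΔT/ΣR = (989 °C − 37.1 °C)/0.01370 = 69500 W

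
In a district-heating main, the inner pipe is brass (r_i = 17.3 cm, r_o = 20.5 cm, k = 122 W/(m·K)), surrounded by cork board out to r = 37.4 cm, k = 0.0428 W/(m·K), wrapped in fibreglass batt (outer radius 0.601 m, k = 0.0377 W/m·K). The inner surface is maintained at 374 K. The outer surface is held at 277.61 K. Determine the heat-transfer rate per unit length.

Series thermal resistances, inner to outer:
  R'_brass = ln(0.205/0.173)/(2πk) = 0.1697/(2π·122) = 2.214×10^-4 m·K/W
  R'_cork board = ln(0.374/0.205)/(2πk) = 0.6012/(2π·0.0428) = 2.236 m·K/W
  R'_fibreglass batt = ln(0.601/0.374)/(2πk) = 0.4743/(2π·0.0377) = 2.002 m·K/W
ΣR = 2.214×10^-4 + 2.236 + 2.002 = 4.238 m·K/W
Q' = ΔT/ΣR = (374 K − 277.61 K)/4.238 = 22.7 W/m

Q' = 22.7 W/m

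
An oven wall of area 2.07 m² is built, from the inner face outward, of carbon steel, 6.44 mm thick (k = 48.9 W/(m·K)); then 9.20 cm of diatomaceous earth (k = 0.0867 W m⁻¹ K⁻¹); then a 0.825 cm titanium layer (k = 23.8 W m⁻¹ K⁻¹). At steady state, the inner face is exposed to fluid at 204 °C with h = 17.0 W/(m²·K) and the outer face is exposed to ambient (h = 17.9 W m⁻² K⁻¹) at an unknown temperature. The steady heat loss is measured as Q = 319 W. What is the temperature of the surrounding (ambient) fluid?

Sum the resistances:
  R_conv,in = 1/(hA) = 1/(17.0·2.07) = 0.02842 K/W
  R_carbon steel = L/(kA) = 0.00644/(48.9·2.07) = 6.362×10^-5 K/W
  R_diatomaceous earth = L/(kA) = 0.0920/(0.0867·2.07) = 0.5126 K/W
  R_titanium = L/(kA) = 0.00825/(23.8·2.07) = 1.675×10^-4 K/W
  R_conv,out = 1/(hA) = 1/(17.9·2.07) = 0.02699 K/W
ΣR = 0.5683 K/W
ΔT = Q·ΣR = 319 × 0.5683 = 181.3 K
Heat flows outward, so T_out = T_in − ΔT = 204 − 181.3 = 22.7 °C

T_out = 22.7 °C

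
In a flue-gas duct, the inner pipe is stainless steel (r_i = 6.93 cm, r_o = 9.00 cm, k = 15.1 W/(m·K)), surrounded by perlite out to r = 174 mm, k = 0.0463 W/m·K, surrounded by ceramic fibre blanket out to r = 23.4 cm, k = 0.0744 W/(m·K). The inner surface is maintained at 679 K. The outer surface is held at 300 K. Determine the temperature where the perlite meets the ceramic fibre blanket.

Treat each layer as a resistance in series:
  R'_stainless steel = ln(0.0900/0.0693)/(2πk) = 0.2614/(2π·15.1) = 0.002755 m·K/W
  R'_perlite = ln(0.174/0.0900)/(2πk) = 0.6592/(2π·0.0463) = 2.266 m·K/W
  R'_ceramic fibre blanket = ln(0.234/0.174)/(2πk) = 0.2963/(2π·0.0744) = 0.6338 m·K/W
ΣR = 0.002755 + 2.266 + 0.6338 = 2.903 m·K/W
Q' = ΔT/ΣR = (679 K − 300 K)/2.903 = 130.6 W/m
From the inner boundary to the perlite/ceramic fibre blanket interface, ΣR_partial = 2.269 m·K/W.
T_interface = T_in − Q'·ΣR_partial = 679 K − (130.6)(2.269) = 383 K

T = 383 K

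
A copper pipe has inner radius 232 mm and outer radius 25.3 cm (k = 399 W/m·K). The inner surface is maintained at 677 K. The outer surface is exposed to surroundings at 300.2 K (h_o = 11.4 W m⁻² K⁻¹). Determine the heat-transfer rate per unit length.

Q' = 6820 W/m

Series thermal resistances, inner to outer:
  R'_copper = ln(0.253/0.232)/(2πk) = 0.08665/(2π·399) = 3.456×10^-5 m·K/W
  R'_conv,out = 1/(2πr h) = 1/(2π·0.253·11.4) = 0.05518 m·K/W
ΣR = 3.456×10^-5 + 0.05518 = 0.05521 m·K/W
Q' = ΔT/ΣR = (677 K − 300.2 K)/0.05521 = 6820 W/m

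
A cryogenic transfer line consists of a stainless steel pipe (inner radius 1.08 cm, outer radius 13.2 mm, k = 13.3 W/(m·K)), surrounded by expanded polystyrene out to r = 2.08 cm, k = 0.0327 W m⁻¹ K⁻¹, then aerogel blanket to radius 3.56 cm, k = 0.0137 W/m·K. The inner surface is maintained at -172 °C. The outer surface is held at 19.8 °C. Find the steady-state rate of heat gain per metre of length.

Q' = 22.7 W/m

Treat each layer as a resistance in series:
  R'_stainless steel = ln(0.0132/0.0108)/(2πk) = 0.2007/(2π·13.3) = 0.002401 m·K/W
  R'_expanded polystyrene = ln(0.0208/0.0132)/(2πk) = 0.4547/(2π·0.0327) = 2.213 m·K/W
  R'_aerogel blanket = ln(0.0356/0.0208)/(2πk) = 0.5374/(2π·0.0137) = 6.243 m·K/W
ΣR = 0.002401 + 2.213 + 6.243 = 8.458 m·K/W
Q' = ΔT/ΣR = (-172 °C − 19.8 °C)/8.458 = -22.7 W/m
(Negative Q' ⇒ heat flows inward; heat gain = 22.7 W/m.)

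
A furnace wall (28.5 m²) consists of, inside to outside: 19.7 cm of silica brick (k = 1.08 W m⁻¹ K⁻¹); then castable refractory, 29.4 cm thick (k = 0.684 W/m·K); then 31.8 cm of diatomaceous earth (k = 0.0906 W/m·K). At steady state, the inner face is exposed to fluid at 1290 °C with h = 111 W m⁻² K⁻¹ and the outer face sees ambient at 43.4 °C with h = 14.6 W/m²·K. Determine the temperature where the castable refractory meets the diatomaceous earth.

T = 1106 °C

Series thermal resistances, inner to outer:
  R_conv,in = 1/(hA) = 1/(111·28.5) = 3.161×10^-4 K/W
  R_silica brick = L/(kA) = 0.197/(1.08·28.5) = 0.006400 K/W
  R_castable refractory = L/(kA) = 0.294/(0.684·28.5) = 0.01508 K/W
  R_diatomaceous earth = L/(kA) = 0.318/(0.0906·28.5) = 0.1232 K/W
  R_conv,out = 1/(hA) = 1/(14.6·28.5) = 0.002403 K/W
ΣR = 3.161×10^-4 + 0.006400 + 0.01508 + 0.1232 + 0.002403 = 0.1474 K/W
Q = ΔT/ΣR = (1290 °C − 43.4 °C)/0.1474 = 8457 W
From the inner boundary to the castable refractory/diatomaceous earth interface, ΣR_partial = 0.02180 K/W.
T_interface = T_in − Q·ΣR_partial = 1290 °C − (8457)(0.02180) = 1106 °C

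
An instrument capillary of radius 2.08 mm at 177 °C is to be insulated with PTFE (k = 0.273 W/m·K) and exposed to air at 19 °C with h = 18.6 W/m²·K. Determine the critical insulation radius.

For a cylinder, r_cr = k_ins/h = 0.273/18.6 = 0.0147 m = 1.47 cm

r_cr = 1.47 cm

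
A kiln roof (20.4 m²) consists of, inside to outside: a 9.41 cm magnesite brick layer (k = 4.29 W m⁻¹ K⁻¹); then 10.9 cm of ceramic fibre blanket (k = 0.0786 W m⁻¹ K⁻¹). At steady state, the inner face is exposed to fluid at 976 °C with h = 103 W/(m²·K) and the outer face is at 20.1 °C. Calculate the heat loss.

Treat each layer as a resistance in series:
  R_conv,in = 1/(hA) = 1/(103·20.4) = 4.759×10^-4 K/W
  R_magnesite brick = L/(kA) = 0.0941/(4.29·20.4) = 0.001075 K/W
  R_ceramic fibre blanket = L/(kA) = 0.109/(0.0786·20.4) = 0.06798 K/W
ΣR = 4.759×10^-4 + 0.001075 + 0.06798 = 0.06953 K/W
Q = ΔT/ΣR = (976 °C − 20.1 °C)/0.06953 = 13700 W

Q = 13700 W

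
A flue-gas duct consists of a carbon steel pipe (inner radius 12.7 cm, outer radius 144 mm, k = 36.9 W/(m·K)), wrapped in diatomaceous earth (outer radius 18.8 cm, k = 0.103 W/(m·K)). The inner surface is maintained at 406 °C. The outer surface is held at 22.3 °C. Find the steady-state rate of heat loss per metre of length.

Series thermal resistances, inner to outer:
  R'_carbon steel = ln(0.144/0.127)/(2πk) = 0.1256/(2π·36.9) = 5.418×10^-4 m·K/W
  R'_diatomaceous earth = ln(0.188/0.144)/(2πk) = 0.2666/(2π·0.103) = 0.4120 m·K/W
ΣR = 5.418×10^-4 + 0.4120 = 0.4125 m·K/W
Q' = ΔT/ΣR = (406 °C − 22.3 °C)/0.4125 = 930 W/m

Q' = 930 W/m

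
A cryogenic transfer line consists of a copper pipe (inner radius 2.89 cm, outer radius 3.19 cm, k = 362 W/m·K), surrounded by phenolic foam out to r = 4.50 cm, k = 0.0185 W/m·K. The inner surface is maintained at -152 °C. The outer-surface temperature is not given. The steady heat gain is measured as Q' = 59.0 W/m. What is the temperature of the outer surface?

Series resistances:
  R'_copper = ln(0.0319/0.0289)/(2πk) = 0.09876/(2π·362) = 4.342×10^-5 m·K/W
  R'_phenolic foam = ln(0.0450/0.0319)/(2πk) = 0.3441/(2π·0.0185) = 2.960 m·K/W
ΣR = 2.960 m·K/W
ΔT = Q'·ΣR = 59.0 × 2.960 = 174.6 K
Heat flows inward, so T_out = T_in + ΔT = -152 + 174.6 = 22.6 °C

T_out = 22.6 °C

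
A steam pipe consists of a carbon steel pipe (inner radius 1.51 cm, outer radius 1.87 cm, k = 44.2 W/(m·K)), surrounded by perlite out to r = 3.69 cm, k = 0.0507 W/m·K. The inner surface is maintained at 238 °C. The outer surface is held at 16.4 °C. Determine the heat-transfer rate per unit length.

Q' = 104 W/m

Treat each layer as a resistance in series:
  R'_carbon steel = ln(0.0187/0.0151)/(2πk) = 0.2138/(2π·44.2) = 7.700×10^-4 m·K/W
  R'_perlite = ln(0.0369/0.0187)/(2πk) = 0.6797/(2π·0.0507) = 2.134 m·K/W
ΣR = 7.700×10^-4 + 2.134 = 2.135 m·K/W
Q' = ΔT/ΣR = (238 °C − 16.4 °C)/2.135 = 104 W/m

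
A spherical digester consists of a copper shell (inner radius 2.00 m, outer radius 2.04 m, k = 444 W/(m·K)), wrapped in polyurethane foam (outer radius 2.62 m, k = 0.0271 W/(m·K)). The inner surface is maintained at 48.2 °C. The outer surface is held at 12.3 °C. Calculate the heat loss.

Series thermal resistances, inner to outer:
  R_copper = (1/2.00 − 1/2.04)/(4πk) = 0.009804/(4π·444) = 1.757×10^-6 K/W
  R_polyurethane foam = (1/2.04 − 1/2.62)/(4πk) = 0.1085/(4π·0.0271) = 0.3187 K/W
ΣR = 1.757×10^-6 + 0.3187 = 0.3187 K/W
Q = ΔT/ΣR = (48.2 °C − 12.3 °C)/0.3187 = 113 W

Q = 113 W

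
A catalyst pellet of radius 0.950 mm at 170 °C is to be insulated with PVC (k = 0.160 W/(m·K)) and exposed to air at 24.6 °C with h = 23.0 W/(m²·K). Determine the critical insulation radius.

r_cr = 1.39 cm

For a sphere, r_cr = 2k_ins/h = 2·0.160/23.0 = 0.0139 m = 1.39 cm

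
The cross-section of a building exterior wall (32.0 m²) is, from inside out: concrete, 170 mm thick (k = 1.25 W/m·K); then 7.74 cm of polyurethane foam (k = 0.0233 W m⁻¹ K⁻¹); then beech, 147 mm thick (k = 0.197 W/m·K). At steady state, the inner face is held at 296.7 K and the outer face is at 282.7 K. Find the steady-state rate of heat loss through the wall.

Treat each layer as a resistance in series:
  R_concrete = L/(kA) = 0.170/(1.25·32.0) = 0.004250 K/W
  R_polyurethane foam = L/(kA) = 0.0774/(0.0233·32.0) = 0.1038 K/W
  R_beech = L/(kA) = 0.147/(0.197·32.0) = 0.02332 K/W
ΣR = 0.004250 + 0.1038 + 0.02332 = 0.1314 K/W
Q = ΔT/ΣR = (296.7 K − 282.7 K)/0.1314 = 107 W

Q = 107 W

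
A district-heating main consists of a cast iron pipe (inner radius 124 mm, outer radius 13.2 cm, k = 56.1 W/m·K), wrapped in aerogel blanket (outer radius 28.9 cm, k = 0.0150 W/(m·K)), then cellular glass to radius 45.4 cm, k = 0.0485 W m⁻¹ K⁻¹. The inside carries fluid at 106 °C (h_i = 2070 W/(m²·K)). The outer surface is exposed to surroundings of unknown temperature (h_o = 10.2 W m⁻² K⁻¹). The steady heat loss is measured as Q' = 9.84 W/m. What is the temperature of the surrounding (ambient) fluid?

T_out = 9.25 °C

Series resistances:
  R'_conv,in = 1/(2πr h) = 1/(2π·0.124·2070) = 6.201×10^-4 m·K/W
  R'_cast iron = ln(0.132/0.124)/(2πk) = 0.06252/(2π·56.1) = 1.774×10^-4 m·K/W
  R'_aerogel blanket = ln(0.289/0.132)/(2πk) = 0.7836/(2π·0.0150) = 8.315 m·K/W
  R'_cellular glass = ln(0.454/0.289)/(2πk) = 0.4517/(2π·0.0485) = 1.482 m·K/W
  R'_conv,out = 1/(2πr h) = 1/(2π·0.454·10.2) = 0.03437 m·K/W
ΣR = 9.832 m·K/W
ΔT = Q'·ΣR = 9.84 × 9.832 = 96.75 K
Heat flows outward, so T_out = T_in − ΔT = 106 − 96.75 = 9.25 °C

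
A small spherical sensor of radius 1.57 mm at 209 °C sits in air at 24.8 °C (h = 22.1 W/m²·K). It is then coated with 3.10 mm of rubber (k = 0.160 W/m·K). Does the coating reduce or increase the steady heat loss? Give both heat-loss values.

increases: 0.126 → 0.491 W

Critical radius for a sphere: r_cr = 2k/h = 0.0145 m = 1.45 cm.
Outer radius after coating: r₂ = 0.00157 + 0.00310 = 0.00467 m.
Since r₁ < r_cr and r₂ ≤ r_cr, the coating moves toward the maximum at r_cr — heat loss rises.
Bare: R = 1/(4πr₁²h) = 1461 K/W; Q = 184.2/1461 = 0.126 W.
Coated: R = R_cond + R_conv = 375.4 K/W; Q = 184.2/375.4 = 0.491 W.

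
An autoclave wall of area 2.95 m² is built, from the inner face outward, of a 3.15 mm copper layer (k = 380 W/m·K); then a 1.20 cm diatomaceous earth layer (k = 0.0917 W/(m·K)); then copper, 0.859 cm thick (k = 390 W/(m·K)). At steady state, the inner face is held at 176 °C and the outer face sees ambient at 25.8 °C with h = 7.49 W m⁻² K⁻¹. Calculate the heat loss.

Series thermal resistances, inner to outer:
  R_copper = L/(kA) = 0.00315/(380·2.95) = 2.810×10^-6 K/W
  R_diatomaceous earth = L/(kA) = 0.0120/(0.0917·2.95) = 0.04436 K/W
  R_copper = L/(kA) = 0.00859/(390·2.95) = 7.466×10^-6 K/W
  R_conv,out = 1/(hA) = 1/(7.49·2.95) = 0.04526 K/W
ΣR = 2.810×10^-6 + 0.04436 + 7.466×10^-6 + 0.04526 = 0.08963 K/W
Q = ΔT/ΣR = (176 °C − 25.8 °C)/0.08963 = 1680 W

Q = 1680 W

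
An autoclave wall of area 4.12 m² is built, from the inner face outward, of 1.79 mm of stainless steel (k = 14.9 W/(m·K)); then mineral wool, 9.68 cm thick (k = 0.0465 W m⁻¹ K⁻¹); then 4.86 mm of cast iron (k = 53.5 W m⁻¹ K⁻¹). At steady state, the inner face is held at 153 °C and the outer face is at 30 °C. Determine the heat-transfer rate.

Resistance network (inner→outer):
  R_stainless steel = L/(kA) = 0.00179/(14.9·4.12) = 2.916×10^-5 K/W
  R_mineral wool = L/(kA) = 0.0968/(0.0465·4.12) = 0.5053 K/W
  R_cast iron = L/(kA) = 0.00486/(53.5·4.12) = 2.205×10^-5 K/W
ΣR = 2.916×10^-5 + 0.5053 + 2.205×10^-5 = 0.5054 K/W
Q = ΔT/ΣR = (153 °C − 30 °C)/0.5054 = 243 W

Q = 243 W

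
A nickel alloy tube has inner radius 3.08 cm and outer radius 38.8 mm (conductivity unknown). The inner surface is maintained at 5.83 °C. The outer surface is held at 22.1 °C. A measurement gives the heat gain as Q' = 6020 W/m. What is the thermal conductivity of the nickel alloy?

k = 13.6 W/m·K

ΣR = ΔT/Q' = |5.83 − 22.1|/6020 = 0.002703 m·K/W
ln(r₂/r₁)/(2πk) = 0.002703 ⇒ k = 0.2309/(2π·0.002703) = 13.6 W/m·K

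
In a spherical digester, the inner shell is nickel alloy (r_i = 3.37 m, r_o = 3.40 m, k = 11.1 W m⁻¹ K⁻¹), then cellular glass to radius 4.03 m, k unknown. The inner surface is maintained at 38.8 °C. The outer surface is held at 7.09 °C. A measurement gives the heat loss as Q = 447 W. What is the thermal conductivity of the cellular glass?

ΣR = ΔT/Q = |38.8 − 7.09|/447 = 0.07094 K/W
Known resistances:
  R_nickel alloy = (1/3.37 − 1/3.40)/(4πk) = 0.002618/(4π·11.1) = 1.877×10^-5 K/W
R_cellular glass = ΣR − ΣR_known = 0.07094 − 1.877×10^-5 = 0.07092 K/W
(1/r₁−1/r₂)/(4πk) = 0.07092 ⇒ k = 0.04598/(4π·0.07092) = 0.0516 W/m·K

k = 0.0516 W/m·K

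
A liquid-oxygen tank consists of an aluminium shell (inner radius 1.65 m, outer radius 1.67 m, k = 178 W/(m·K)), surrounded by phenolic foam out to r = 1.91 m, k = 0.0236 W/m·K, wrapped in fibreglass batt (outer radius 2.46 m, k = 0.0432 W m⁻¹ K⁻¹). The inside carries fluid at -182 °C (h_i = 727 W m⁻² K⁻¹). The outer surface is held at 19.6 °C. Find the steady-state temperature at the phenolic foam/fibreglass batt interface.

Series thermal resistances, inner to outer:
  R_conv,in = 1/(4πr²h) = 1/(4π·1.65²·727) = 4.021×10^-5 K/W
  R_aluminium = (1/1.65 − 1/1.67)/(4πk) = 0.007258/(4π·178) = 3.245×10^-6 K/W
  R_phenolic foam = (1/1.67 − 1/1.91)/(4πk) = 0.07524/(4π·0.0236) = 0.2537 K/W
  R_fibreglass batt = (1/1.91 − 1/2.46)/(4πk) = 0.1171/(4π·0.0432) = 0.2156 K/W
ΣR = 4.021×10^-5 + 3.245×10^-6 + 0.2537 + 0.2156 = 0.4693 K/W
Q = ΔT/ΣR = (-182 °C − 19.6 °C)/0.4693 = -429.6 W
From the inner boundary to the phenolic foam/fibreglass batt interface, ΣR_partial = 0.2537 K/W.
T_interface = T_in − Q·ΣR_partial = -182 °C − (-429.6)(0.2537) = -73.0 °C

T = -73.0 °C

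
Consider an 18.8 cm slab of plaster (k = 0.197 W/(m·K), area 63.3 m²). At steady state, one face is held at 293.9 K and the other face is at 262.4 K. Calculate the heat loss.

Q = kA·ΔT/L = 0.197 × 63.3 × |293.9 K − 262.4 K| / 0.188 = 2090 W

Q = 2090 W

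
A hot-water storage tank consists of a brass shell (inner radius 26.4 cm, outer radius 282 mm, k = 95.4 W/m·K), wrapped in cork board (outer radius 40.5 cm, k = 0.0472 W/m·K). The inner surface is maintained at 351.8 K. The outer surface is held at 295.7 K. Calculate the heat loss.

Treat each layer as a resistance in series:
  R_brass = (1/0.264 − 1/0.282)/(4πk) = 0.2418/(4π·95.4) = 2.017×10^-4 K/W
  R_cork board = (1/0.282 − 1/0.405)/(4πk) = 1.077/(4π·0.0472) = 1.816 K/W
ΣR = 2.017×10^-4 + 1.816 = 1.816 K/W
Q = ΔT/ΣR = (351.8 K − 295.7 K)/1.816 = 30.9 W

Q = 30.9 W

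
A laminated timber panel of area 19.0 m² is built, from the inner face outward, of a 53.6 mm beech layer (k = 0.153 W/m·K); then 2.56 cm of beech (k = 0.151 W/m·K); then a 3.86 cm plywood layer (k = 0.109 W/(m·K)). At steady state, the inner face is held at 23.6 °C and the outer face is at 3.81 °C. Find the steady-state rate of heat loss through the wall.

Treat each layer as a resistance in series:
  R_beech = L/(kA) = 0.0536/(0.153·19.0) = 0.01844 K/W
  R_beech = L/(kA) = 0.0256/(0.151·19.0) = 0.008923 K/W
  R_plywood = L/(kA) = 0.0386/(0.109·19.0) = 0.01864 K/W
ΣR = 0.01844 + 0.008923 + 0.01864 = 0.04600 K/W
Q = ΔT/ΣR = (23.6 °C − 3.81 °C)/0.04600 = 430 W

Q = 430 W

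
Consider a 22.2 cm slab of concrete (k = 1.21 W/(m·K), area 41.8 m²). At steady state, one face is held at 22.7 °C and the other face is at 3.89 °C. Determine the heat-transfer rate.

Q = kA·ΔT/L = 1.21 × 41.8 × |22.7 °C − 3.89 °C| / 0.222 = 4290 W

Q = 4.29 kW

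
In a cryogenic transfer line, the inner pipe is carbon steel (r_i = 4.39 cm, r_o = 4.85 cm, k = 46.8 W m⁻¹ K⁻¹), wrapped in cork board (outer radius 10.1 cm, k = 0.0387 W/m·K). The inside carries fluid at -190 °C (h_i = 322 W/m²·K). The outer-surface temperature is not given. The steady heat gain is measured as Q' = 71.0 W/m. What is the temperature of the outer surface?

Series resistances:
  R'_conv,in = 1/(2πr h) = 1/(2π·0.0439·322) = 0.01126 m·K/W
  R'_carbon steel = ln(0.0485/0.0439)/(2πk) = 0.09965/(2π·46.8) = 3.389×10^-4 m·K/W
  R'_cork board = ln(0.101/0.0485)/(2πk) = 0.7336/(2π·0.0387) = 3.017 m·K/W
ΣR = 3.028 m·K/W
ΔT = Q'·ΣR = 71.0 × 3.028 = 215.0 K
Heat flows inward, so T_out = T_in + ΔT = -190 + 215.0 = 25.0 °C

T_out = 25.0 °C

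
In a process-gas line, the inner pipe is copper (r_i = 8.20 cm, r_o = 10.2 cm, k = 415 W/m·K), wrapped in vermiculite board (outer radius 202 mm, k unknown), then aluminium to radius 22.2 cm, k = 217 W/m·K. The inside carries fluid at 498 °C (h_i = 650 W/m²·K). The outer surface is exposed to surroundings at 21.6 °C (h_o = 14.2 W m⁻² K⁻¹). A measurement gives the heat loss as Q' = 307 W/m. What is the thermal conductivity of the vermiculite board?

k = 0.0726 W/m·K

ΣR = ΔT/Q' = |498 − 21.6|/307 = 1.552 m·K/W
Known resistances:
  R'_conv,in = 1/(2πr h) = 1/(2π·0.0820·650) = 0.002986 m·K/W
  R'_copper = ln(0.102/0.0820)/(2πk) = 0.2183/(2π·415) = 8.370×10^-5 m·K/W
  R'_aluminium = ln(0.222/0.202)/(2πk) = 0.09441/(2π·217) = 6.924×10^-5 m·K/W
  R'_conv,out = 1/(2πr h) = 1/(2π·0.222·14.2) = 0.05049 m·K/W
R_vermiculite board = ΣR − ΣR_known = 1.552 − 0.05363 = 1.498 m·K/W
ln(r₂/r₁)/(2πk) = 1.498 ⇒ k = 0.6833/(2π·1.498) = 0.0726 W/m·K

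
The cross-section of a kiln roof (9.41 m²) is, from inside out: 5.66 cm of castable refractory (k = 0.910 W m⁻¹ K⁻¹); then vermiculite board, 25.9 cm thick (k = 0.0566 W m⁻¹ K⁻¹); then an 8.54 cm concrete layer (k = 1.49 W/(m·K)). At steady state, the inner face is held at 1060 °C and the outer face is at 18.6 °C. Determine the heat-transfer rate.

Series thermal resistances, inner to outer:
  R_castable refractory = L/(kA) = 0.0566/(0.910·9.41) = 0.006610 K/W
  R_vermiculite board = L/(kA) = 0.259/(0.0566·9.41) = 0.4863 K/W
  R_concrete = L/(kA) = 0.0854/(1.49·9.41) = 0.006091 K/W
ΣR = 0.006610 + 0.4863 + 0.006091 = 0.4990 K/W
Q = ΔT/ΣR = (1060 °C − 18.6 °C)/0.4990 = 2090 W

Q = 2090 W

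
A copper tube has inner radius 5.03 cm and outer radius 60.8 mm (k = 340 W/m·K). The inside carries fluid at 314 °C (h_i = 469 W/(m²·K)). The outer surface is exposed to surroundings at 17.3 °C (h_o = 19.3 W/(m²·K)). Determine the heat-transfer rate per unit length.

Series thermal resistances, inner to outer:
  R'_conv,in = 1/(2πr h) = 1/(2π·0.0503·469) = 0.006747 m·K/W
  R'_copper = ln(0.0608/0.0503)/(2πk) = 0.1896/(2π·340) = 8.875×10^-5 m·K/W
  R'_conv,out = 1/(2πr h) = 1/(2π·0.0608·19.3) = 0.1356 m·K/W
ΣR = 0.006747 + 8.875×10^-5 + 0.1356 = 0.1424 m·K/W
Q' = ΔT/ΣR = (314 °C − 17.3 °C)/0.1424 = 2080 W/m

Q' = 2.08 kW/m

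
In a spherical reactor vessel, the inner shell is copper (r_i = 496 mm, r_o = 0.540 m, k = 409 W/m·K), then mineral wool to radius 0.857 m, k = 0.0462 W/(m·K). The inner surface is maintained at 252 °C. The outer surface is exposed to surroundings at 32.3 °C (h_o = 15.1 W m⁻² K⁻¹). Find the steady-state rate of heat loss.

Resistance network (inner→outer):
  R_copper = (1/0.496 − 1/0.540)/(4πk) = 0.1643/(4π·409) = 3.196×10^-5 K/W
  R_mineral wool = (1/0.540 − 1/0.857)/(4πk) = 0.6850/(4π·0.0462) = 1.180 K/W
  R_conv,out = 1/(4πr²h) = 1/(4π·0.857²·15.1) = 0.007175 K/W
ΣR = 3.196×10^-5 + 1.180 + 0.007175 = 1.187 K/W
Q = ΔT/ΣR = (252 °C − 32.3 °C)/1.187 = 185 W

Q = 185 W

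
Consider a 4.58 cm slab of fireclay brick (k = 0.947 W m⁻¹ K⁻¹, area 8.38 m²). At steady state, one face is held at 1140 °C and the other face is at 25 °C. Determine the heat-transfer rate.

Q = kA·ΔT/L = 0.947 × 8.38 × |1140 °C − 25 °C| / 0.0458 = 1.93×10^5 W

Q = 193 kW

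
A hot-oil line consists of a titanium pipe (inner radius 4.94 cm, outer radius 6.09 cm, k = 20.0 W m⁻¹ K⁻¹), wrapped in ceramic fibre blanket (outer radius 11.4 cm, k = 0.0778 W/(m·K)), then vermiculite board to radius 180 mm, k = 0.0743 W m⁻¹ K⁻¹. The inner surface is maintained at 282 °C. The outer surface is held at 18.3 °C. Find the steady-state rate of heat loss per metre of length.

Q' = 117 W/m

Resistance network (inner→outer):
  R'_titanium = ln(0.0609/0.0494)/(2πk) = 0.2093/(2π·20.0) = 0.001665 m·K/W
  R'_ceramic fibre blanket = ln(0.114/0.0609)/(2πk) = 0.6270/(2π·0.0778) = 1.283 m·K/W
  R'_vermiculite board = ln(0.180/0.114)/(2πk) = 0.4568/(2π·0.0743) = 0.9784 m·K/W
ΣR = 0.001665 + 1.283 + 0.9784 = 2.263 m·K/W
Q' = ΔT/ΣR = (282 °C − 18.3 °C)/2.263 = 117 W/m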